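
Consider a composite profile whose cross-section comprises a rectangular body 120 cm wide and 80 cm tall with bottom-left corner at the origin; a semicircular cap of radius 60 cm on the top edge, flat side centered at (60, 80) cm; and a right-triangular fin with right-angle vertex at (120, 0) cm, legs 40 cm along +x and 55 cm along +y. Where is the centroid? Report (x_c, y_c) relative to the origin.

x_c = 64.93 cm, y_c = 61.18 cm

Part | A | x̄ᵢ | ȳᵢ | A·x̄ᵢ | A·ȳᵢ
rectangular body | 9600.00 | 60.00 | 40.00 | 576000.00 | 384000.00
semicircular top | 5654.87 | 60.00 | 105.46 | 339292.01 | 596389.34
triangular fin | 1100.00 | 133.33 | 18.33 | 146666.67 | 20166.67
Σ | 16354.87 |  |  | 1061958.67 | 1000556.01
x_c = 1061958.67 / 16354.87 = 64.93 cm
y_c = 1000556.01 / 16354.87 = 61.18 cm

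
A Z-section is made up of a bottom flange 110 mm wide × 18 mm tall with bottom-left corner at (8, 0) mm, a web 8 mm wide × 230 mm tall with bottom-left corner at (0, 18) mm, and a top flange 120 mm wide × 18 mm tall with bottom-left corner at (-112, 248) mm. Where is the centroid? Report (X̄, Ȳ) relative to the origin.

Part | A | x̄ᵢ | ȳᵢ | A·x̄ᵢ | A·ȳᵢ
bottom flange | 1980.00 | 63.00 | 9.00 | 124740.00 | 17820.00
web | 1840.00 | 4.00 | 133.00 | 7360.00 | 244720.00
top flange | 2160.00 | -52.00 | 257.00 | -112320.00 | 555120.00
Σ | 5980.00 |  |  | 19780.00 | 817660.00
X̄ = 19780.00 / 5980.00 = 3.31 mm
Ȳ = 817660.00 / 5980.00 = 136.73 mm

X̄ = 3.31 mm, Ȳ = 136.73 mm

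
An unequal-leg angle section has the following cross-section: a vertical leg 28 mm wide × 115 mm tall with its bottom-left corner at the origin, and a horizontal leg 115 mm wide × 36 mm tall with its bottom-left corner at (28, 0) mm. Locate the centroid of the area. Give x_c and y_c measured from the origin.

Part | A | x̄ᵢ | ȳᵢ | A·x̄ᵢ | A·ȳᵢ
vertical leg | 3220.00 | 14.00 | 57.50 | 45080.00 | 185150.00
horizontal leg | 4140.00 | 85.50 | 18.00 | 353970.00 | 74520.00
Σ | 7360.00 |  |  | 399050.00 | 259670.00
x_c = 399050.00 / 7360.00 = 54.22 mm
y_c = 259670.00 / 7360.00 = 35.28 mm

x_c = 54.22 mm, y_c = 35.28 mm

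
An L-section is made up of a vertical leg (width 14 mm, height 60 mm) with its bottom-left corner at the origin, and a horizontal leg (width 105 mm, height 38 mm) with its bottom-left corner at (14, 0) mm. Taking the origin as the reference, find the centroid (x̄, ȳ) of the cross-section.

x̄ = 56.15 mm, ȳ = 20.91 mm

vertical leg: A = 14 × 60 = 840.00, centroid at (7.00, 30.00).
horizontal leg: A = 105 × 38 = 3990.00, centroid at (66.50, 19.00).
ΣA = 4830.00 mm², ΣAx̄ = 271215.00 mm³, ΣAȳ = 101010.00 mm³.
x̄ = 271215.00/4830.00 = 56.15 mm; ȳ = 101010.00/4830.00 = 20.91 mm.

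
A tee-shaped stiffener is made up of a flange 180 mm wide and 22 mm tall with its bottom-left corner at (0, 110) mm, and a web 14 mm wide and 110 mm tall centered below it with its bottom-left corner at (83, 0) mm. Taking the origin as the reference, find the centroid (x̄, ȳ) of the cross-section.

web: A = 14 × 110 = 1540.00, centroid at (90.00, 55.00).
flange: A = 180 × 22 = 3960.00, centroid at (90.00, 121.00).
ΣA = 5500.00 mm², ΣAx̄ = 495000.00 mm³, ΣAȳ = 563860.00 mm³.
x̄ = 495000.00/5500.00 = 90.00 mm; ȳ = 563860.00/5500.00 = 102.52 mm.

x̄ = 90.00 mm, ȳ = 102.52 mm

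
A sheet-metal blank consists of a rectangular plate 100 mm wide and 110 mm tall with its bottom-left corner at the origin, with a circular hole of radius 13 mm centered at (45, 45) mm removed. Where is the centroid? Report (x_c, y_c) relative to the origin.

plate: A = 100 × 110 = 11000.00, centroid at (50.00, 55.00).
hole: A = −π·13² = -530.93, centroid at (45.00, 45.00).
ΣA = 10469.07 mm², ΣAx_c = 526108.19 mm³, ΣAy_c = 581108.19 mm³.
x_c = 526108.19/10469.07 = 50.25 mm; y_c = 581108.19/10469.07 = 55.51 mm.

x_c = 50.25 mm, y_c = 55.51 mm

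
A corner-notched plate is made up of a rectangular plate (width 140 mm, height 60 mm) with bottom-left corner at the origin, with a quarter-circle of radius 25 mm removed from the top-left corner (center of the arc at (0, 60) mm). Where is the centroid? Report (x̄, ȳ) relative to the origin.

plate: A = 140 × 60 = 8400.00, centroid at (70.00, 30.00).
removed quarter-circle: A = −¼π·25² = -490.87, centroid at (10.61, 49.39).
ΣA = 7909.13 mm², ΣAx̄ = 582791.67 mm³, ΣAȳ = 227755.90 mm³.
x̄ = 582791.67/7909.13 = 73.69 mm; ȳ = 227755.90/7909.13 = 28.80 mm.

x̄ = 73.69 mm, ȳ = 28.80 mm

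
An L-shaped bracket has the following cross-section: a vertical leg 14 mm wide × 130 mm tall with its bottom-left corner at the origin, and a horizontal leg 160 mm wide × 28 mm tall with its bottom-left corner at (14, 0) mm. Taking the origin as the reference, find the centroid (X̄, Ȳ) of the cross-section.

vertical leg: A = 14 × 130 = 1820.00, centroid at (7.00, 65.00).
horizontal leg: A = 160 × 28 = 4480.00, centroid at (94.00, 14.00).
ΣA = 6300.00 mm², ΣAX̄ = 433860.00 mm³, ΣAȲ = 181020.00 mm³.
X̄ = 433860.00/6300.00 = 68.87 mm; Ȳ = 181020.00/6300.00 = 28.73 mm.

X̄ = 68.87 mm, Ȳ = 28.73 mm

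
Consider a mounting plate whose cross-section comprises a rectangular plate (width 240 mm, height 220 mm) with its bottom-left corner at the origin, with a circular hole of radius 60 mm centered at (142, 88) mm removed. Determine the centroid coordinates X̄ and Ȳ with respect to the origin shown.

X̄ = 114.00 mm, Ȳ = 116.00 mm

plate: A = 240 × 220 = 52800.00, centroid at (120.00, 110.00).
hole: A = −π·60² = -11309.73, centroid at (142.00, 88.00).
ΣA = 41490.27 mm², ΣAX̄ = 4730017.84 mm³, ΣAȲ = 4812743.45 mm³.
X̄ = 4730017.84/41490.27 = 114.00 mm; Ȳ = 4812743.45/41490.27 = 116.00 mm.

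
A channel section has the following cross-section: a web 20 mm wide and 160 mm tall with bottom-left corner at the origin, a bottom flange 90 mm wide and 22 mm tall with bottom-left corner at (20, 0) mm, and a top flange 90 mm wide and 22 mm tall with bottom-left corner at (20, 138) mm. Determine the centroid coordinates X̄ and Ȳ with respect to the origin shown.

X̄ = 40.42 mm, Ȳ = 80.00 mm

web: A = 20 × 160 = 3200.00, centroid at (10.00, 80.00).
bottom flange: A = 90 × 22 = 1980.00, centroid at (65.00, 11.00).
top flange: A = 90 × 22 = 1980.00, centroid at (65.00, 149.00).
ΣA = 7160.00 mm²
ΣAX̄ = (3200.00)(10.00) + (1980.00)(65.00) + (1980.00)(65.00) = 289400.00 mm³
ΣAȲ = (3200.00)(80.00) + (1980.00)(11.00) + (1980.00)(149.00) = 572800.00 mm³
X̄ = 289400.00 / 7160.00 = 40.42 mm
Ȳ = 572800.00 / 7160.00 = 80.00 mm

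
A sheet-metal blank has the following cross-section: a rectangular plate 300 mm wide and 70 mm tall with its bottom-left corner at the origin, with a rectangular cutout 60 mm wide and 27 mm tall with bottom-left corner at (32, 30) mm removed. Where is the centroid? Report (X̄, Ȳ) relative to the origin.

Part | A | x̄ᵢ | ȳᵢ | A·x̄ᵢ | A·ȳᵢ
plate | 21000.00 | 150.00 | 35.00 | 3150000.00 | 735000.00
hole | -1620.00 | 62.00 | 43.50 | -100440.00 | -70470.00
Σ | 19380.00 |  |  | 3049560.00 | 664530.00
X̄ = 3049560.00 / 19380.00 = 157.36 mm
Ȳ = 664530.00 / 19380.00 = 34.29 mm

X̄ = 157.36 mm, Ȳ = 34.29 mm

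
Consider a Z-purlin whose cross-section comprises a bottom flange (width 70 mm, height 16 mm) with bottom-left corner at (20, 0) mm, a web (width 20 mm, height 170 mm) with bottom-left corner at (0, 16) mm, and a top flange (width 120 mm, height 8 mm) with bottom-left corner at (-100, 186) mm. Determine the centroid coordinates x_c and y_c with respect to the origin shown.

x_c = 10.44 mm, y_c = 97.58 mm

bottom flange: A = 70 × 16 = 1120.00, centroid at (55.00, 8.00).
web: A = 20 × 170 = 3400.00, centroid at (10.00, 101.00).
top flange: A = 120 × 8 = 960.00, centroid at (-40.00, 190.00).
ΣA = 5480.00 mm²
ΣAx_c = (1120.00)(55.00) + (3400.00)(10.00) + (960.00)(-40.00) = 57200.00 mm³
ΣAy_c = (1120.00)(8.00) + (3400.00)(101.00) + (960.00)(190.00) = 534760.00 mm³
x_c = 57200.00 / 5480.00 = 10.44 mm
y_c = 534760.00 / 5480.00 = 97.58 mm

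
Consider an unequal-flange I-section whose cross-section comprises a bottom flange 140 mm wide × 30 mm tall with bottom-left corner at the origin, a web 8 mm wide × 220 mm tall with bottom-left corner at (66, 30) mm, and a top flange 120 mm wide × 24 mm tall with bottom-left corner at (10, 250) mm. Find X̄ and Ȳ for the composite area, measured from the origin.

Part | A | x̄ᵢ | ȳᵢ | A·x̄ᵢ | A·ȳᵢ
bottom flange | 4200.00 | 70.00 | 15.00 | 294000.00 | 63000.00
web | 1760.00 | 70.00 | 140.00 | 123200.00 | 246400.00
top flange | 2880.00 | 70.00 | 262.00 | 201600.00 | 754560.00
Σ | 8840.00 |  |  | 618800.00 | 1063960.00
X̄ = 618800.00 / 8840.00 = 70.00 mm
Ȳ = 1063960.00 / 8840.00 = 120.36 mm

X̄ = 70.00 mm, Ȳ = 120.36 mm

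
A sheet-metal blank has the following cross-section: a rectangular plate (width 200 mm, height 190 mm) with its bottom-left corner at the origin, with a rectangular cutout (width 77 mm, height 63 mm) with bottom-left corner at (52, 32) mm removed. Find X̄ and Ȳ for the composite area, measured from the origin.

X̄ = 101.39 mm, Ȳ = 99.61 mm

plate: A = 200 × 190 = 38000.00, centroid at (100.00, 95.00).
hole: A = −(77 × 63) = -4851.00, centroid at (90.50, 63.50).
ΣA = 33149.00 mm², ΣAX̄ = 3360984.50 mm³, ΣAȲ = 3301961.50 mm³.
X̄ = 3360984.50/33149.00 = 101.39 mm; Ȳ = 3301961.50/33149.00 = 99.61 mm.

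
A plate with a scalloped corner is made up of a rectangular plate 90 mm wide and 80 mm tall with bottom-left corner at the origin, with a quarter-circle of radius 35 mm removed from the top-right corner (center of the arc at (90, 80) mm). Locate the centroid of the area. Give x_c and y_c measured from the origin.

x_c = 40.35 mm, y_c = 36.12 mm

plate: A = 90 × 80 = 7200.00, centroid at (45.00, 40.00).
removed quarter-circle: A = −¼π·35² = -962.11, centroid at (75.15, 65.15).
ΣA = 6237.89 mm², ΣAx_c = 251701.52 mm³, ΣAy_c = 225322.65 mm³.
x_c = 251701.52/6237.89 = 40.35 mm; y_c = 225322.65/6237.89 = 36.12 mm.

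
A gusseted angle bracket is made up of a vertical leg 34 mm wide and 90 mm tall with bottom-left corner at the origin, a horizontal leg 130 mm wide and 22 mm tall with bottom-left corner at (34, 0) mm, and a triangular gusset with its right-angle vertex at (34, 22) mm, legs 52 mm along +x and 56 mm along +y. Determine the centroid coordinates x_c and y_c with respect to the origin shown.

x_c = 55.57 mm, y_c = 30.96 mm

vertical leg: A = 34 × 90 = 3060.00, centroid at (17.00, 45.00).
horizontal leg: A = 130 × 22 = 2860.00, centroid at (99.00, 11.00).
gusset: A = ½·52·56 = 1456.00, centroid at (51.33, 40.67).
ΣA = 7376.00 mm²
ΣAx_c = (3060.00)(17.00) + (2860.00)(99.00) + (1456.00)(51.33) = 409901.33 mm³
ΣAy_c = (3060.00)(45.00) + (2860.00)(11.00) + (1456.00)(40.67) = 228370.67 mm³
x_c = 409901.33 / 7376.00 = 55.57 mm
y_c = 228370.67 / 7376.00 = 30.96 mm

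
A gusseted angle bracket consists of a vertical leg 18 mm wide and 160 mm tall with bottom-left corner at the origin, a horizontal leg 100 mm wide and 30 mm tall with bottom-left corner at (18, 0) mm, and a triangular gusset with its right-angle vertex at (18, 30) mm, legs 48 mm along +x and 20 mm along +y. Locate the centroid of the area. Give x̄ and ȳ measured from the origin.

x̄ = 38.72 mm, ȳ = 46.07 mm

Part | A | x̄ᵢ | ȳᵢ | A·x̄ᵢ | A·ȳᵢ
vertical leg | 2880.00 | 9.00 | 80.00 | 25920.00 | 230400.00
horizontal leg | 3000.00 | 68.00 | 15.00 | 204000.00 | 45000.00
gusset | 480.00 | 34.00 | 36.67 | 16320.00 | 17600.00
Σ | 6360.00 |  |  | 246240.00 | 293000.00
x̄ = 246240.00 / 6360.00 = 38.72 mm
ȳ = 293000.00 / 6360.00 = 46.07 mm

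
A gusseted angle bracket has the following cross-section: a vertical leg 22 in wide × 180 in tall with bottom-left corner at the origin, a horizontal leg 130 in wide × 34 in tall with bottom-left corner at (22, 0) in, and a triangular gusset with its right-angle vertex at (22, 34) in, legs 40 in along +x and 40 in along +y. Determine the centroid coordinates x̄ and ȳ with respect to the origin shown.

Part | A | x̄ᵢ | ȳᵢ | A·x̄ᵢ | A·ȳᵢ
vertical leg | 3960.00 | 11.00 | 90.00 | 43560.00 | 356400.00
horizontal leg | 4420.00 | 87.00 | 17.00 | 384540.00 | 75140.00
gusset | 800.00 | 35.33 | 47.33 | 28266.67 | 37866.67
Σ | 9180.00 |  |  | 456366.67 | 469406.67
x̄ = 456366.67 / 9180.00 = 49.71 in
ȳ = 469406.67 / 9180.00 = 51.13 in

x̄ = 49.71 in, ȳ = 51.13 in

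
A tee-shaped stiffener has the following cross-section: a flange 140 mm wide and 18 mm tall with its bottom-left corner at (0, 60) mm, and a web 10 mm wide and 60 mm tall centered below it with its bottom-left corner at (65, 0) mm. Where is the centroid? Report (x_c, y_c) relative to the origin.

web: A = 10 × 60 = 600.00, centroid at (70.00, 30.00).
flange: A = 140 × 18 = 2520.00, centroid at (70.00, 69.00).
ΣA = 3120.00 mm², ΣAx_c = 218400.00 mm³, ΣAy_c = 191880.00 mm³.
x_c = 218400.00/3120.00 = 70.00 mm; y_c = 191880.00/3120.00 = 61.50 mm.

x_c = 70.00 mm, y_c = 61.50 mm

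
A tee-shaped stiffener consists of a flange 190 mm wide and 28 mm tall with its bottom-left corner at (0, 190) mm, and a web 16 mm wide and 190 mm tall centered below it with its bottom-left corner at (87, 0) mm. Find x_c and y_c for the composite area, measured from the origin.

web: A = 16 × 190 = 3040.00, centroid at (95.00, 95.00).
flange: A = 190 × 28 = 5320.00, centroid at (95.00, 204.00).
ΣA = 8360.00 mm²
ΣAx_c = (3040.00)(95.00) + (5320.00)(95.00) = 794200.00 mm³
ΣAy_c = (3040.00)(95.00) + (5320.00)(204.00) = 1374080.00 mm³
x_c = 794200.00 / 8360.00 = 95.00 mm
y_c = 1374080.00 / 8360.00 = 164.36 mm

x_c = 95.00 mm, y_c = 164.36 mm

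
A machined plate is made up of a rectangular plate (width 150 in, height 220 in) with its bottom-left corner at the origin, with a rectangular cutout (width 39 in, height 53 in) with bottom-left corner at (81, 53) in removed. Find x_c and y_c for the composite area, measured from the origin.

x_c = 73.30 in, y_c = 112.04 in

plate: A = 150 × 220 = 33000.00, centroid at (75.00, 110.00).
hole: A = −(39 × 53) = -2067.00, centroid at (100.50, 79.50).
ΣA = 30933.00 in²
ΣAx_c = (33000.00)(75.00) + (-2067.00)(100.50) = 2267266.50 in³
ΣAy_c = (33000.00)(110.00) + (-2067.00)(79.50) = 3465673.50 in³
x_c = 2267266.50 / 30933.00 = 73.30 in
y_c = 3465673.50 / 30933.00 = 112.04 in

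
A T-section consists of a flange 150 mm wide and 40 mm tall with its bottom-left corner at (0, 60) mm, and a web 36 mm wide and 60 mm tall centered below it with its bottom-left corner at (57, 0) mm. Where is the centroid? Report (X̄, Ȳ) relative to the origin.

X̄ = 75.00 mm, Ȳ = 66.76 mm

web: A = 36 × 60 = 2160.00, centroid at (75.00, 30.00).
flange: A = 150 × 40 = 6000.00, centroid at (75.00, 80.00).
ΣA = 8160.00 mm²
ΣAX̄ = (2160.00)(75.00) + (6000.00)(75.00) = 612000.00 mm³
ΣAȲ = (2160.00)(30.00) + (6000.00)(80.00) = 544800.00 mm³
X̄ = 612000.00 / 8160.00 = 75.00 mm
Ȳ = 544800.00 / 8160.00 = 66.76 mm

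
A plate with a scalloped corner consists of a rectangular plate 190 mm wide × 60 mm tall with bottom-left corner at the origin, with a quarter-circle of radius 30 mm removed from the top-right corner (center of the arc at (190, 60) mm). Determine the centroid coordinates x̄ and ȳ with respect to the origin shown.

plate: A = 190 × 60 = 11400.00, centroid at (95.00, 30.00).
removed quarter-circle: A = −¼π·30² = -706.86, centroid at (177.27, 47.27).
ΣA = 10693.14 mm²
ΣAx̄ = (11400.00)(95.00) + (-706.86)(177.27) = 957696.91 mm³
ΣAȳ = (11400.00)(30.00) + (-706.86)(47.27) = 308588.50 mm³
x̄ = 957696.91 / 10693.14 = 89.56 mm
ȳ = 308588.50 / 10693.14 = 28.86 mm

x̄ = 89.56 mm, ȳ = 28.86 mm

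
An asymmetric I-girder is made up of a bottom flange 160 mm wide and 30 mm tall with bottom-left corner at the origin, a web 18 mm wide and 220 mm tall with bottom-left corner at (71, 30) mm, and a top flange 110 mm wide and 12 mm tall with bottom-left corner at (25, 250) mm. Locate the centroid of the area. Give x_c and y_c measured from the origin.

x_c = 80.00 mm, y_c = 95.67 mm

bottom flange: A = 160 × 30 = 4800.00, centroid at (80.00, 15.00).
web: A = 18 × 220 = 3960.00, centroid at (80.00, 140.00).
top flange: A = 110 × 12 = 1320.00, centroid at (80.00, 256.00).
ΣA = 10080.00 mm², ΣAx_c = 806400.00 mm³, ΣAy_c = 964320.00 mm³.
x_c = 806400.00/10080.00 = 80.00 mm; y_c = 964320.00/10080.00 = 95.67 mm.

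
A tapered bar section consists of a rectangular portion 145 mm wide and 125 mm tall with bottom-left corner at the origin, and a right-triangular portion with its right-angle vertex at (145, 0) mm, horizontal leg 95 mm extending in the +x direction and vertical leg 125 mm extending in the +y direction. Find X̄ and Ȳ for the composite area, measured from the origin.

Part | A | x̄ᵢ | ȳᵢ | A·x̄ᵢ | A·ȳᵢ
rectangular portion | 18125.00 | 72.50 | 62.50 | 1314062.50 | 1132812.50
triangular portion | 5937.50 | 176.67 | 41.67 | 1048958.33 | 247395.83
Σ | 24062.50 |  |  | 2363020.83 | 1380208.33
X̄ = 2363020.83 / 24062.50 = 98.20 mm
Ȳ = 1380208.33 / 24062.50 = 57.36 mm

X̄ = 98.20 mm, Ȳ = 57.36 mm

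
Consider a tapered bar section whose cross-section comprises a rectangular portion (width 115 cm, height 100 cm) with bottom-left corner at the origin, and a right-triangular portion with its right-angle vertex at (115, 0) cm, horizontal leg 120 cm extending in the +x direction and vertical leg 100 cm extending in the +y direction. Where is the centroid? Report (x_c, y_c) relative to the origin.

x_c = 90.93 cm, y_c = 44.29 cm

rectangular portion: A = 115 × 100 = 11500.00, centroid at (57.50, 50.00).
triangular portion: A = ½·120·100 = 6000.00, centroid at (155.00, 33.33).
ΣA = 17500.00 cm², ΣAx_c = 1591250.00 cm³, ΣAy_c = 775000.00 cm³.
x_c = 1591250.00/17500.00 = 90.93 cm; y_c = 775000.00/17500.00 = 44.29 cm.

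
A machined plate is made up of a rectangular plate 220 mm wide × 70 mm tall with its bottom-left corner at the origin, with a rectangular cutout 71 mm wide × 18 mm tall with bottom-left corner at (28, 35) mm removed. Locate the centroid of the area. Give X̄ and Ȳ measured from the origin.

plate: A = 220 × 70 = 15400.00, centroid at (110.00, 35.00).
hole: A = −(71 × 18) = -1278.00, centroid at (63.50, 44.00).
ΣA = 14122.00 mm²
ΣAX̄ = (15400.00)(110.00) + (-1278.00)(63.50) = 1612847.00 mm³
ΣAȲ = (15400.00)(35.00) + (-1278.00)(44.00) = 482768.00 mm³
X̄ = 1612847.00 / 14122.00 = 114.21 mm
Ȳ = 482768.00 / 14122.00 = 34.19 mm

X̄ = 114.21 mm, Ȳ = 34.19 mm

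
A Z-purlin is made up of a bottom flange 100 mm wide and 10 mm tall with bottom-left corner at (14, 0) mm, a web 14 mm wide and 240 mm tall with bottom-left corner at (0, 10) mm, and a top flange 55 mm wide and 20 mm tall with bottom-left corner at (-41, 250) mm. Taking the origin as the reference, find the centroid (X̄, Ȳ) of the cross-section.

X̄ = 13.31 mm, Ȳ = 133.30 mm

Part | A | x̄ᵢ | ȳᵢ | A·x̄ᵢ | A·ȳᵢ
bottom flange | 1000.00 | 64.00 | 5.00 | 64000.00 | 5000.00
web | 3360.00 | 7.00 | 130.00 | 23520.00 | 436800.00
top flange | 1100.00 | -13.50 | 260.00 | -14850.00 | 286000.00
Σ | 5460.00 |  |  | 72670.00 | 727800.00
X̄ = 72670.00 / 5460.00 = 13.31 mm
Ȳ = 727800.00 / 5460.00 = 133.30 mm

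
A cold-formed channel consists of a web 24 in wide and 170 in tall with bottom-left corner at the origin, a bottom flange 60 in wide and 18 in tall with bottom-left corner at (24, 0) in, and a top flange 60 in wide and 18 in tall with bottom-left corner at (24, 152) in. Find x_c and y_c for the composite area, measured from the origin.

x_c = 26.54 in, y_c = 85.00 in

web: A = 24 × 170 = 4080.00, centroid at (12.00, 85.00).
bottom flange: A = 60 × 18 = 1080.00, centroid at (54.00, 9.00).
top flange: A = 60 × 18 = 1080.00, centroid at (54.00, 161.00).
ΣA = 6240.00 in², ΣAx_c = 165600.00 in³, ΣAy_c = 530400.00 in³.
x_c = 165600.00/6240.00 = 26.54 in; y_c = 530400.00/6240.00 = 85.00 in.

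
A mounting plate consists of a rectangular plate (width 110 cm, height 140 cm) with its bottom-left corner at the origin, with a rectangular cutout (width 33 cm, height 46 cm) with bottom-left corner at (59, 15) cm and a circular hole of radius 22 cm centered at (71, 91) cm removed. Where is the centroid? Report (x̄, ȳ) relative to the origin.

plate: A = 110 × 140 = 15400.00, centroid at (55.00, 70.00).
hole 1: A = −(33 × 46) = -1518.00, centroid at (75.50, 38.00).
hole 2: A = −π·22² = -1520.53, centroid at (71.00, 91.00).
ΣA = 12361.47 cm², ΣAx̄ = 624433.31 cm³, ΣAȳ = 881947.69 cm³.
x̄ = 624433.31/12361.47 = 50.51 cm; ȳ = 881947.69/12361.47 = 71.35 cm.

x̄ = 50.51 cm, ȳ = 71.35 cm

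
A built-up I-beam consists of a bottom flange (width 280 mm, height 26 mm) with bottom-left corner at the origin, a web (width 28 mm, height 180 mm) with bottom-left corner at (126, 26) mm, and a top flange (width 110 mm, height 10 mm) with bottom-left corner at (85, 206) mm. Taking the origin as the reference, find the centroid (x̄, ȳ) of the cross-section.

Part | A | x̄ᵢ | ȳᵢ | A·x̄ᵢ | A·ȳᵢ
bottom flange | 7280.00 | 140.00 | 13.00 | 1019200.00 | 94640.00
web | 5040.00 | 140.00 | 116.00 | 705600.00 | 584640.00
top flange | 1100.00 | 140.00 | 211.00 | 154000.00 | 232100.00
Σ | 13420.00 |  |  | 1878800.00 | 911380.00
x̄ = 1878800.00 / 13420.00 = 140.00 mm
ȳ = 911380.00 / 13420.00 = 67.91 mm

x̄ = 140.00 mm, ȳ = 67.91 mm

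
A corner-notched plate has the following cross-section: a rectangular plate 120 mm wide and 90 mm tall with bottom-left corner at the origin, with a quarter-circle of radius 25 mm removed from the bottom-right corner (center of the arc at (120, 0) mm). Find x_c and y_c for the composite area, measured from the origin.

plate: A = 120 × 90 = 10800.00, centroid at (60.00, 45.00).
removed quarter-circle: A = −¼π·25² = -490.87, centroid at (109.39, 10.61).
ΣA = 10309.13 mm²
ΣAx_c = (10800.00)(60.00) + (-490.87)(109.39) = 594303.47 mm³
ΣAy_c = (10800.00)(45.00) + (-490.87)(10.61) = 480791.67 mm³
x_c = 594303.47 / 10309.13 = 57.65 mm
y_c = 480791.67 / 10309.13 = 46.64 mm

x_c = 57.65 mm, y_c = 46.64 mm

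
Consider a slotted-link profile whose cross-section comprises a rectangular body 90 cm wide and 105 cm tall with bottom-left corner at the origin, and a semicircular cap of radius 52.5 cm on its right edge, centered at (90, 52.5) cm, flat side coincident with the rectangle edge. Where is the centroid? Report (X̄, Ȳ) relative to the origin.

X̄ = 66.14 cm, Ȳ = 52.50 cm

rectangular body: A = 90 × 105 = 9450.00, centroid at (45.00, 52.50).
semicircular end: A = ½π·52.5² = 4329.51, centroid at (112.28, 52.50).
ΣA = 13779.51 cm²
ΣAX̄ = (9450.00)(45.00) + (4329.51)(112.28) = 911374.41 cm³
ΣAȲ = (9450.00)(52.50) + (4329.51)(52.50) = 723424.14 cm³
X̄ = 911374.41 / 13779.51 = 66.14 cm
Ȳ = 723424.14 / 13779.51 = 52.50 cm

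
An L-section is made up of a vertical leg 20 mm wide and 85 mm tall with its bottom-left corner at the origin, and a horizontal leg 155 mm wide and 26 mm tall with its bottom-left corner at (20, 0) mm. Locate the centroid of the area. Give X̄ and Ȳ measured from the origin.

X̄ = 71.54 mm, Ȳ = 21.75 mm

vertical leg: A = 20 × 85 = 1700.00, centroid at (10.00, 42.50).
horizontal leg: A = 155 × 26 = 4030.00, centroid at (97.50, 13.00).
ΣA = 5730.00 mm², ΣAX̄ = 409925.00 mm³, ΣAȲ = 124640.00 mm³.
X̄ = 409925.00/5730.00 = 71.54 mm; Ȳ = 124640.00/5730.00 = 21.75 mm.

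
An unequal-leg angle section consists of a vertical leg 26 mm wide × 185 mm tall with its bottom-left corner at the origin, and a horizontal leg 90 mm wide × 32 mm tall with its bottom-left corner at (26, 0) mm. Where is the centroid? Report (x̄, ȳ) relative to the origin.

vertical leg: A = 26 × 185 = 4810.00, centroid at (13.00, 92.50).
horizontal leg: A = 90 × 32 = 2880.00, centroid at (71.00, 16.00).
ΣA = 7690.00 mm², ΣAx̄ = 267010.00 mm³, ΣAȳ = 491005.00 mm³.
x̄ = 267010.00/7690.00 = 34.72 mm; ȳ = 491005.00/7690.00 = 63.85 mm.

x̄ = 34.72 mm, ȳ = 63.85 mm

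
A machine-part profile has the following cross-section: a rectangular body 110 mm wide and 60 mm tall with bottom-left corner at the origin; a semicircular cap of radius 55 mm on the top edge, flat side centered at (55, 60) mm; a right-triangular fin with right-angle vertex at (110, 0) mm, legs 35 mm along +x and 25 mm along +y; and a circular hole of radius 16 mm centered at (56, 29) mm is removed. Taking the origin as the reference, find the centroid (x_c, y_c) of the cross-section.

Part | A | x̄ᵢ | ȳᵢ | A·x̄ᵢ | A·ȳᵢ
rectangular body | 6600.00 | 55.00 | 30.00 | 363000.00 | 198000.00
semicircular top | 4751.66 | 55.00 | 83.34 | 261341.24 | 396016.20
triangular fin | 437.50 | 121.67 | 8.33 | 53229.17 | 3645.83
hole | -804.25 | 56.00 | 29.00 | -45037.87 | -23323.18
Σ | 10984.91 |  |  | 632532.53 | 574338.85
x_c = 632532.53 / 10984.91 = 57.58 mm
y_c = 574338.85 / 10984.91 = 52.28 mm

x_c = 57.58 mm, y_c = 52.28 mm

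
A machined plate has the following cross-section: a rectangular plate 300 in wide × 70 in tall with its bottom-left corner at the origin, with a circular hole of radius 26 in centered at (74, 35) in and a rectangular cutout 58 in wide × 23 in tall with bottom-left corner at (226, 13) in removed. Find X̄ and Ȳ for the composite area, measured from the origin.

plate: A = 300 × 70 = 21000.00, centroid at (150.00, 35.00).
hole 1: A = −π·26² = -2123.72, centroid at (74.00, 35.00).
hole 2: A = −(58 × 23) = -1334.00, centroid at (255.00, 24.50).
ΣA = 17542.28 in², ΣAX̄ = 2652674.97 in³, ΣAȲ = 627986.92 in³.
X̄ = 2652674.97/17542.28 = 151.22 in; Ȳ = 627986.92/17542.28 = 35.80 in.

X̄ = 151.22 in, Ȳ = 35.80 in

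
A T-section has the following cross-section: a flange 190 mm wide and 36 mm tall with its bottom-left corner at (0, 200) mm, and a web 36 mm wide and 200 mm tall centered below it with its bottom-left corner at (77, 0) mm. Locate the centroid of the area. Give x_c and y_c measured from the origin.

Part | A | x̄ᵢ | ȳᵢ | A·x̄ᵢ | A·ȳᵢ
web | 7200.00 | 95.00 | 100.00 | 684000.00 | 720000.00
flange | 6840.00 | 95.00 | 218.00 | 649800.00 | 1491120.00
Σ | 14040.00 |  |  | 1333800.00 | 2211120.00
x_c = 1333800.00 / 14040.00 = 95.00 mm
y_c = 2211120.00 / 14040.00 = 157.49 mm

x_c = 95.00 mm, y_c = 157.49 mm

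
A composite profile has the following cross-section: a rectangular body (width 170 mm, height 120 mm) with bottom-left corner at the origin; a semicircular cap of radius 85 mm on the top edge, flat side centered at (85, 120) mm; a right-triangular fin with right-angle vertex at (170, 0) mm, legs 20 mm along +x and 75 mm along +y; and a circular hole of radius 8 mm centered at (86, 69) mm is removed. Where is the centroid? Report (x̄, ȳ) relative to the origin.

x̄ = 87.12 mm, ȳ = 92.89 mm

rectangular body: A = 170 × 120 = 20400.00, centroid at (85.00, 60.00).
semicircular top: A = ½π·85² = 11349.00, centroid at (85.00, 156.08).
triangular fin: A = ½·20·75 = 750.00, centroid at (176.67, 25.00).
hole: A = −π·8² = -201.06, centroid at (86.00, 69.00).
ΣA = 32297.94 mm², ΣAx̄ = 2813873.97 mm³, ΣAȳ = 3000173.81 mm³.
x̄ = 2813873.97/32297.94 = 87.12 mm; ȳ = 3000173.81/32297.94 = 92.89 mm.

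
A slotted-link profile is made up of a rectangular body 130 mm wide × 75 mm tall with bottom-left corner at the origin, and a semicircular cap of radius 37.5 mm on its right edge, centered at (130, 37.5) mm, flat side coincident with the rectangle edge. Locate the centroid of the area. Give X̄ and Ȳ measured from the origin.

Part | A | x̄ᵢ | ȳᵢ | A·x̄ᵢ | A·ȳᵢ
rectangular body | 9750.00 | 65.00 | 37.50 | 633750.00 | 365625.00
semicircular end | 2208.93 | 145.92 | 37.50 | 322317.45 | 82834.96
Σ | 11958.93 |  |  | 956067.45 | 448459.96
X̄ = 956067.45 / 11958.93 = 79.95 mm
Ȳ = 448459.96 / 11958.93 = 37.50 mm

X̄ = 79.95 mm, Ȳ = 37.50 mm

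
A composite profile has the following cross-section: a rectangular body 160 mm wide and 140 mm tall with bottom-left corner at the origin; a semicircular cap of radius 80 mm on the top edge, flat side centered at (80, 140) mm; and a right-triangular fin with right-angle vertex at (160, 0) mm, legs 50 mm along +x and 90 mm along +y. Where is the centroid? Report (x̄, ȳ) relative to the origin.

rectangular body: A = 160 × 140 = 22400.00, centroid at (80.00, 70.00).
semicircular top: A = ½π·80² = 10053.10, centroid at (80.00, 173.95).
triangular fin: A = ½·50·90 = 2250.00, centroid at (176.67, 30.00).
ΣA = 34703.10 mm²
ΣAx̄ = (22400.00)(80.00) + (10053.10)(80.00) + (2250.00)(176.67) = 2993747.72 mm³
ΣAȳ = (22400.00)(70.00) + (10053.10)(173.95) + (2250.00)(30.00) = 3384266.84 mm³
x̄ = 2993747.72 / 34703.10 = 86.27 mm
ȳ = 3384266.84 / 34703.10 = 97.52 mm

x̄ = 86.27 mm, ȳ = 97.52 mm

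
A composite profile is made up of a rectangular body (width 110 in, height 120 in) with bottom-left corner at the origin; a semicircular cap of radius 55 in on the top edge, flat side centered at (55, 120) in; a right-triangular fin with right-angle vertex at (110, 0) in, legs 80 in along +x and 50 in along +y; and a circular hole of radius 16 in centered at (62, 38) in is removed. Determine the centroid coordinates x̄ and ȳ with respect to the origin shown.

x̄ = 63.24 in, ȳ = 77.08 in

rectangular body: A = 110 × 120 = 13200.00, centroid at (55.00, 60.00).
semicircular top: A = ½π·55² = 4751.66, centroid at (55.00, 143.34).
triangular fin: A = ½·80·50 = 2000.00, centroid at (136.67, 16.67).
hole: A = −π·16² = -804.25, centroid at (62.00, 38.00).
ΣA = 19147.41 in², ΣAx̄ = 1210811.21 in³, ΣAȳ = 1475887.65 in³.
x̄ = 1210811.21/19147.41 = 63.24 in; ȳ = 1475887.65/19147.41 = 77.08 in.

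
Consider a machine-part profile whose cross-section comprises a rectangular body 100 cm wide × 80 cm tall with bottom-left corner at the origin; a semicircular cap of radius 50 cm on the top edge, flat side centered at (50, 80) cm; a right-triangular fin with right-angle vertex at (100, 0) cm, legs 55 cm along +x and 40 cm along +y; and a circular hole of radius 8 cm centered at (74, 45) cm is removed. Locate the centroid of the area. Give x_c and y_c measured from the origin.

Part | A | x̄ᵢ | ȳᵢ | A·x̄ᵢ | A·ȳᵢ
rectangular body | 8000.00 | 50.00 | 40.00 | 400000.00 | 320000.00
semicircular top | 3926.99 | 50.00 | 101.22 | 196349.54 | 397492.60
triangular fin | 1100.00 | 118.33 | 13.33 | 130166.67 | 14666.67
hole | -201.06 | 74.00 | 45.00 | -14878.58 | -9047.79
Σ | 12825.93 |  |  | 711637.62 | 723111.48
x_c = 711637.62 / 12825.93 = 55.48 cm
y_c = 723111.48 / 12825.93 = 56.38 cm

x_c = 55.48 cm, y_c = 56.38 cm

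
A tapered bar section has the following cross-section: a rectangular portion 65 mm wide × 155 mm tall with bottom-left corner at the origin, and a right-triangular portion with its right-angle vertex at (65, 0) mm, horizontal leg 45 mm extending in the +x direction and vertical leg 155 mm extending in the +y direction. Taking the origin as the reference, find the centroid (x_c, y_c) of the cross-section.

x_c = 44.71 mm, y_c = 70.86 mm

rectangular portion: A = 65 × 155 = 10075.00, centroid at (32.50, 77.50).
triangular portion: A = ½·45·155 = 3487.50, centroid at (80.00, 51.67).
ΣA = 13562.50 mm², ΣAx_c = 606437.50 mm³, ΣAy_c = 961000.00 mm³.
x_c = 606437.50/13562.50 = 44.71 mm; y_c = 961000.00/13562.50 = 70.86 mm.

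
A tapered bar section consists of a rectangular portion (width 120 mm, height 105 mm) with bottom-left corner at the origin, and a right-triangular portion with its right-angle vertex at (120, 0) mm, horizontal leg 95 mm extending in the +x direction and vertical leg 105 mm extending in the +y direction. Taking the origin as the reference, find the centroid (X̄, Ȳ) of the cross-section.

Part | A | x̄ᵢ | ȳᵢ | A·x̄ᵢ | A·ȳᵢ
rectangular portion | 12600.00 | 60.00 | 52.50 | 756000.00 | 661500.00
triangular portion | 4987.50 | 151.67 | 35.00 | 756437.50 | 174562.50
Σ | 17587.50 |  |  | 1512437.50 | 836062.50
X̄ = 1512437.50 / 17587.50 = 86.00 mm
Ȳ = 836062.50 / 17587.50 = 47.54 mm

X̄ = 86.00 mm, Ȳ = 47.54 mm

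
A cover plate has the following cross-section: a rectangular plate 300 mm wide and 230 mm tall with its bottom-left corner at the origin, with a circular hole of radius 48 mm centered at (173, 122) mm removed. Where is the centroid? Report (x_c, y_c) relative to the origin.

x_c = 147.30 mm, y_c = 114.18 mm

Part | A | x̄ᵢ | ȳᵢ | A·x̄ᵢ | A·ȳᵢ
plate | 69000.00 | 150.00 | 115.00 | 10350000.00 | 7935000.00
hole | -7238.23 | 173.00 | 122.00 | -1252213.70 | -883064.00
Σ | 61761.77 |  |  | 9097786.30 | 7051936.00
x_c = 9097786.30 / 61761.77 = 147.30 mm
y_c = 7051936.00 / 61761.77 = 114.18 mm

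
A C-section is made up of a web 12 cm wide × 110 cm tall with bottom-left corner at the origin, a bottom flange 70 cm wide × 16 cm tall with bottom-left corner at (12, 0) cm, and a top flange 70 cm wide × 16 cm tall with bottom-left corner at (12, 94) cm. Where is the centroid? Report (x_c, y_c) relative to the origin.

Part | A | x̄ᵢ | ȳᵢ | A·x̄ᵢ | A·ȳᵢ
web | 1320.00 | 6.00 | 55.00 | 7920.00 | 72600.00
bottom flange | 1120.00 | 47.00 | 8.00 | 52640.00 | 8960.00
top flange | 1120.00 | 47.00 | 102.00 | 52640.00 | 114240.00
Σ | 3560.00 |  |  | 113200.00 | 195800.00
x_c = 113200.00 / 3560.00 = 31.80 cm
y_c = 195800.00 / 3560.00 = 55.00 cm

x_c = 31.80 cm, y_c = 55.00 cm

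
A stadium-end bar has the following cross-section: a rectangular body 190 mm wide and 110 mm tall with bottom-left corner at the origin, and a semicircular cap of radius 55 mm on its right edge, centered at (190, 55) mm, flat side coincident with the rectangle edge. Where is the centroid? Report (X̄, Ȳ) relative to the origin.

Part | A | x̄ᵢ | ȳᵢ | A·x̄ᵢ | A·ȳᵢ
rectangular body | 20900.00 | 95.00 | 55.00 | 1985500.00 | 1149500.00
semicircular end | 4751.66 | 213.34 | 55.00 | 1013731.86 | 261341.24
Σ | 25651.66 |  |  | 2999231.86 | 1410841.24
X̄ = 2999231.86 / 25651.66 = 116.92 mm
Ȳ = 1410841.24 / 25651.66 = 55.00 mm

X̄ = 116.92 mm, Ȳ = 55.00 mm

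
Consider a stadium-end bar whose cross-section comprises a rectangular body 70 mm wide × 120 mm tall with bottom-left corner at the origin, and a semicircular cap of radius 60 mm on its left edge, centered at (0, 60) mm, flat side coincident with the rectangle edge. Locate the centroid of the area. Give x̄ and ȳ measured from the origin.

rectangular body: A = 70 × 120 = 8400.00, centroid at (35.00, 60.00).
semicircular end: A = ½π·60² = 5654.87, centroid at (-25.46, 60.00).
ΣA = 14054.87 mm²
ΣAx̄ = (8400.00)(35.00) + (5654.87)(-25.46) = 150000.00 mm³
ΣAȳ = (8400.00)(60.00) + (5654.87)(60.00) = 843292.01 mm³
x̄ = 150000.00 / 14054.87 = 10.67 mm
ȳ = 843292.01 / 14054.87 = 60.00 mm

x̄ = 10.67 mm, ȳ = 60.00 mm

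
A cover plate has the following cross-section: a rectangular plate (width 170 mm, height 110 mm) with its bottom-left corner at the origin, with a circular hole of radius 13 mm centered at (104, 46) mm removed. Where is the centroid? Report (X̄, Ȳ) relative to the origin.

plate: A = 170 × 110 = 18700.00, centroid at (85.00, 55.00).
hole: A = −π·13² = -530.93, centroid at (104.00, 46.00).
ΣA = 18169.07 mm²
ΣAX̄ = (18700.00)(85.00) + (-530.93)(104.00) = 1534283.37 mm³
ΣAȲ = (18700.00)(55.00) + (-530.93)(46.00) = 1004077.26 mm³
X̄ = 1534283.37 / 18169.07 = 84.44 mm
Ȳ = 1004077.26 / 18169.07 = 55.26 mm

X̄ = 84.44 mm, Ȳ = 55.26 mm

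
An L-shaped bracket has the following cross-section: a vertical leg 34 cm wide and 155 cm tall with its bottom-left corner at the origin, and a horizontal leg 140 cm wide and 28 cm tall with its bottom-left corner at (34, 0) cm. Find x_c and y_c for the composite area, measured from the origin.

vertical leg: A = 34 × 155 = 5270.00, centroid at (17.00, 77.50).
horizontal leg: A = 140 × 28 = 3920.00, centroid at (104.00, 14.00).
ΣA = 9190.00 cm², ΣAx_c = 497270.00 cm³, ΣAy_c = 463305.00 cm³.
x_c = 497270.00/9190.00 = 54.11 cm; y_c = 463305.00/9190.00 = 50.41 cm.

x_c = 54.11 cm, y_c = 50.41 cm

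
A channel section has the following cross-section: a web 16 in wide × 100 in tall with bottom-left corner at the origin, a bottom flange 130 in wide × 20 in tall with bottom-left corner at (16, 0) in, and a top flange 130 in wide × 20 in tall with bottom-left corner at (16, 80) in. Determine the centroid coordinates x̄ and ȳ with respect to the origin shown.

x̄ = 63.82 in, ȳ = 50.00 in

web: A = 16 × 100 = 1600.00, centroid at (8.00, 50.00).
bottom flange: A = 130 × 20 = 2600.00, centroid at (81.00, 10.00).
top flange: A = 130 × 20 = 2600.00, centroid at (81.00, 90.00).
ΣA = 6800.00 in²
ΣAx̄ = (1600.00)(8.00) + (2600.00)(81.00) + (2600.00)(81.00) = 434000.00 in³
ΣAȳ = (1600.00)(50.00) + (2600.00)(10.00) + (2600.00)(90.00) = 340000.00 in³
x̄ = 434000.00 / 6800.00 = 63.82 in
ȳ = 340000.00 / 6800.00 = 50.00 in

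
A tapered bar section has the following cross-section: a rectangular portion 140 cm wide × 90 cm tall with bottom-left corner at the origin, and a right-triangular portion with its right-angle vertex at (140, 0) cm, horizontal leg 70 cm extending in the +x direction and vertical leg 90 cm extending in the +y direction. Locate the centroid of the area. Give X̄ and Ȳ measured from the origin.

X̄ = 88.67 cm, Ȳ = 42.00 cm

rectangular portion: A = 140 × 90 = 12600.00, centroid at (70.00, 45.00).
triangular portion: A = ½·70·90 = 3150.00, centroid at (163.33, 30.00).
ΣA = 15750.00 cm², ΣAX̄ = 1396500.00 cm³, ΣAȲ = 661500.00 cm³.
X̄ = 1396500.00/15750.00 = 88.67 cm; Ȳ = 661500.00/15750.00 = 42.00 cm.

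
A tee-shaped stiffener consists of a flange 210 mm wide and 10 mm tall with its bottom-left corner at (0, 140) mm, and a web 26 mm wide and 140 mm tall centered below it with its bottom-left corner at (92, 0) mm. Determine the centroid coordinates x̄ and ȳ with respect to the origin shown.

x̄ = 105.00 mm, ȳ = 97.44 mm

web: A = 26 × 140 = 3640.00, centroid at (105.00, 70.00).
flange: A = 210 × 10 = 2100.00, centroid at (105.00, 145.00).
ΣA = 5740.00 mm²
ΣAx̄ = (3640.00)(105.00) + (2100.00)(105.00) = 602700.00 mm³
ΣAȳ = (3640.00)(70.00) + (2100.00)(145.00) = 559300.00 mm³
x̄ = 602700.00 / 5740.00 = 105.00 mm
ȳ = 559300.00 / 5740.00 = 97.44 mm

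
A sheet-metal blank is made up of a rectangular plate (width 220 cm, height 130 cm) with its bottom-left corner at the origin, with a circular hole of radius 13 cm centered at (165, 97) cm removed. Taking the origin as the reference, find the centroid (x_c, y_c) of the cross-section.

x_c = 108.96 cm, y_c = 64.39 cm

plate: A = 220 × 130 = 28600.00, centroid at (110.00, 65.00).
hole: A = −π·13² = -530.93, centroid at (165.00, 97.00).
ΣA = 28069.07 cm², ΣAx_c = 3058396.69 cm³, ΣAy_c = 1807499.87 cm³.
x_c = 3058396.69/28069.07 = 108.96 cm; y_c = 1807499.87/28069.07 = 64.39 cm.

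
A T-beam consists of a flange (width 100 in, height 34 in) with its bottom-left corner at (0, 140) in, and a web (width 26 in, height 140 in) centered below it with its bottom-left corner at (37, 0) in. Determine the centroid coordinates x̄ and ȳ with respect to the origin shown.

x̄ = 50.00 in, ȳ = 112.02 in

web: A = 26 × 140 = 3640.00, centroid at (50.00, 70.00).
flange: A = 100 × 34 = 3400.00, centroid at (50.00, 157.00).
ΣA = 7040.00 in², ΣAx̄ = 352000.00 in³, ΣAȳ = 788600.00 in³.
x̄ = 352000.00/7040.00 = 50.00 in; ȳ = 788600.00/7040.00 = 112.02 in.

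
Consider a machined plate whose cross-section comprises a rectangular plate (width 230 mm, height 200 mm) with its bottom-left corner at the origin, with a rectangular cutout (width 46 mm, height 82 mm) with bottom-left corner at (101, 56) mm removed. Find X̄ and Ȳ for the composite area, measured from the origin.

plate: A = 230 × 200 = 46000.00, centroid at (115.00, 100.00).
hole: A = −(46 × 82) = -3772.00, centroid at (124.00, 97.00).
ΣA = 42228.00 mm², ΣAX̄ = 4822272.00 mm³, ΣAȲ = 4234116.00 mm³.
X̄ = 4822272.00/42228.00 = 114.20 mm; Ȳ = 4234116.00/42228.00 = 100.27 mm.

X̄ = 114.20 mm, Ȳ = 100.27 mm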